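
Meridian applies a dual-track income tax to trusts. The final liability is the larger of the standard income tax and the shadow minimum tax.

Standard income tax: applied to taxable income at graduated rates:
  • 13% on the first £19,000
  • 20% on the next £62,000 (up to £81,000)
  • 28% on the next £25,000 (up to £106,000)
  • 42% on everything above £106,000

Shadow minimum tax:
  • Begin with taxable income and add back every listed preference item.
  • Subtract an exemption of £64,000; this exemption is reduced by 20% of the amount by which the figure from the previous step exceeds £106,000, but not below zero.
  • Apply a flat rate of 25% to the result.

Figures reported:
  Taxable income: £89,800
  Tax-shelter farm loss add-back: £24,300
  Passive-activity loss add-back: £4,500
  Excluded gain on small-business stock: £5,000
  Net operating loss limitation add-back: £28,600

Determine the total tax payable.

£24,360

Shadow minimum tax:
  Adjusted income: £89,800 + £24,300 + £4,500 + £5,000 + £28,600 = £152,200
  Exemption: £64,000 − 20% × (£152,200 − £106,000) = £64,000 − £9,240 = £54,760
  Base: £152,200 − £54,760 = £97,440
  £97,440 × 25% = £24,360

Standard income tax:
  £19,000 × 13% = £2,470
  £62,000 × 20% = £12,400
  £8,800 × 28% = £2,464
  → £17,334

£24,360 > £17,334, so the shadow minimum tax is the binding amount.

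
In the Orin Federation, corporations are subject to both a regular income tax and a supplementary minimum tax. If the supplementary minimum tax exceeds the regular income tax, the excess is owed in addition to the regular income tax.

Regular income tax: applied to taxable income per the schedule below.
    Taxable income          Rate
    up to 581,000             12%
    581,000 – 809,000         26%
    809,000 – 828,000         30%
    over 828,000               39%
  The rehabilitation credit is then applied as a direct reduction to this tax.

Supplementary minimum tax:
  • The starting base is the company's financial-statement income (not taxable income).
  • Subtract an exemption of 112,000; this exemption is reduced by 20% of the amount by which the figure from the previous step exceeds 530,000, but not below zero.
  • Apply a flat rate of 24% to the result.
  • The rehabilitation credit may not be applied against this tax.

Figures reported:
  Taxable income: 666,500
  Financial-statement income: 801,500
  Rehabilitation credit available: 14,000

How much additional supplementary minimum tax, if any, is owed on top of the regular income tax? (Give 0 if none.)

100,562

Regular income tax:
  581,000 × 12% = 69,720
  85,500 × 26% = 22,230
  → 91,950
  Less rehabilitation credit 14,000 → 77,950

Supplementary minimum tax:
  Base (financial-statement income): 801,500
  Exemption: 112,000 − 20% × (801,500 − 530,000) = 112,000 − 54,300 = 57,700
  Base: 801,500 − 57,700 = 743,800
  743,800 × 24% = 178,512

Excess of supplementary minimum tax over regular income tax: 178,512 − 77,950 = 100,562.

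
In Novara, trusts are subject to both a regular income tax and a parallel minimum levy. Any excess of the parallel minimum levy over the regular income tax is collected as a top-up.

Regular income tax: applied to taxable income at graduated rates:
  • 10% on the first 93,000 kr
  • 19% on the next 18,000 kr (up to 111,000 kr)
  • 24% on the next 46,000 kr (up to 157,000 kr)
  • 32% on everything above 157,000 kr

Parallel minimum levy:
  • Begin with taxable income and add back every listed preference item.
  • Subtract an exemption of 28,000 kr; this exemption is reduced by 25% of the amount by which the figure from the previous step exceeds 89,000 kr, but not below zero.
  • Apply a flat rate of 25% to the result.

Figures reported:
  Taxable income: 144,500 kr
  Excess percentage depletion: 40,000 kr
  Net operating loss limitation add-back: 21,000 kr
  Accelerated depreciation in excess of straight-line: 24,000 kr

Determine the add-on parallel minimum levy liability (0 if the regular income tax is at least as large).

36,615 kr

Parallel minimum levy:
  Adjusted income: 144,500 kr + 40,000 kr + 21,000 kr + 24,000 kr = 229,500 kr
  Exemption: 25% × (229,500 kr − 89,000 kr) = 35,125 kr ≥ 28,000 kr, so the exemption is fully phased out
  Base: 229,500 kr − 0 kr = 229,500 kr
  229,500 kr × 25% = 57,375 kr

Regular income tax:
  93,000 kr × 10% = 9,300 kr
  18,000 kr × 19% = 3,420 kr
  33,500 kr × 24% = 8,040 kr
  → 20,760 kr

Excess of parallel minimum levy over regular income tax: 57,375 kr − 20,760 kr = 36,615 kr.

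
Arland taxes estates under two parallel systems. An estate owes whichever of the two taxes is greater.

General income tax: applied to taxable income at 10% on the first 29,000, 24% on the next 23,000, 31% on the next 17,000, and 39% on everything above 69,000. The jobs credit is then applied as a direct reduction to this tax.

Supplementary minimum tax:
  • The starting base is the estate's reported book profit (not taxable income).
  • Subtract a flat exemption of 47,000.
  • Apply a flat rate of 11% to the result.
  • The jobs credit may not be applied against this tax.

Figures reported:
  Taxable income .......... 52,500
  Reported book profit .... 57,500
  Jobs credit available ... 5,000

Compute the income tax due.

3,575

Supplementary minimum tax:
  Base (reported book profit): 57,500
  Less exemption 47,000 → base 10,500
  10,500 × 11% = 1,155

General income tax:
  29,000 × 10% = 2,900
  23,000 × 24% = 5,520
  500 × 31% = 155
  → 8,575
  Less jobs credit 5,000 → 3,575

3,575 > 1,155, so the general income tax governs.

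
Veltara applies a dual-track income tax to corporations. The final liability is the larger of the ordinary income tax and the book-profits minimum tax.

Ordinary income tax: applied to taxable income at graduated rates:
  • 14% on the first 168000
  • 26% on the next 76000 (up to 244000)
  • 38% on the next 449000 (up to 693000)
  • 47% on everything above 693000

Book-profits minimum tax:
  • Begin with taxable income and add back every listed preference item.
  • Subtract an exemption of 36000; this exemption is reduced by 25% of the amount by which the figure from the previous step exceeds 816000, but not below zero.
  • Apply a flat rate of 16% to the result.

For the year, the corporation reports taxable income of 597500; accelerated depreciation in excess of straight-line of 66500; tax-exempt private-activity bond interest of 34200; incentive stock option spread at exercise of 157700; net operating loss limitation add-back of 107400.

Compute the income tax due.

Book-profits minimum tax:
  Adjusted income: 597500 + 66500 + 34200 + 157700 + 107400 = 963300
  Exemption: 25% × (963300 − 816000) = 36825 ≥ 36000, so the exemption is fully phased out
  Base: 963300 − 0 = 963300
  963300 × 16% = 154128

Ordinary income tax:
  168000 × 14% = 23520
  76000 × 26% = 19760
  353500 × 38% = 134330
  → 177610

177610 > 154128, so the ordinary income tax governs.

177610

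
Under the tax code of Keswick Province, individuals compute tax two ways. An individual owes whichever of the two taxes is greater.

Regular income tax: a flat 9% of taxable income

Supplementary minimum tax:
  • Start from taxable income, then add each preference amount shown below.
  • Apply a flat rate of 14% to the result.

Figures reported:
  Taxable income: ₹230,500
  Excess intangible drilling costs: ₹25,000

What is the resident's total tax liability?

₹35,770

Supplementary minimum tax:
  Adjusted income: ₹230,500 + ₹25,000 = ₹255,500
  ₹255,500 × 14% = ₹35,770

Regular income tax:
  ₹230,500 × 9% = ₹20,745

₹35,770 > ₹20,745, so the supplementary minimum tax is the binding amount.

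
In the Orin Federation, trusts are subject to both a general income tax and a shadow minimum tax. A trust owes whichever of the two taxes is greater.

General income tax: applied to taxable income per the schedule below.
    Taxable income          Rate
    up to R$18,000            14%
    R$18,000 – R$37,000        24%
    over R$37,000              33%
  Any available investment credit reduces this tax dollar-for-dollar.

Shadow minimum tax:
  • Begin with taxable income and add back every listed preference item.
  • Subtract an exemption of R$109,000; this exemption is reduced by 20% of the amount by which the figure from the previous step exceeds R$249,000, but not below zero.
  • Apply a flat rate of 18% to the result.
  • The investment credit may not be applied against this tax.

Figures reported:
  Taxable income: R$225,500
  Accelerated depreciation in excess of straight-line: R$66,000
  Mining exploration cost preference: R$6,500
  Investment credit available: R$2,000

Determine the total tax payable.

R$67,285

General income tax:
  R$18,000 × 14% = R$2,520
  R$19,000 × 24% = R$4,560
  R$188,500 × 33% = R$62,205
  → R$69,285
  Less investment credit R$2,000 → R$67,285

Shadow minimum tax:
  Adjusted income: R$225,500 + R$66,000 + R$6,500 = R$298,000
  Exemption: R$109,000 − 20% × (R$298,000 − R$249,000) = R$109,000 − R$9,800 = R$99,200
  Base: R$298,000 − R$99,200 = R$198,800
  R$198,800 × 18% = R$35,784

R$67,285 > R$35,784, so the general income tax governs.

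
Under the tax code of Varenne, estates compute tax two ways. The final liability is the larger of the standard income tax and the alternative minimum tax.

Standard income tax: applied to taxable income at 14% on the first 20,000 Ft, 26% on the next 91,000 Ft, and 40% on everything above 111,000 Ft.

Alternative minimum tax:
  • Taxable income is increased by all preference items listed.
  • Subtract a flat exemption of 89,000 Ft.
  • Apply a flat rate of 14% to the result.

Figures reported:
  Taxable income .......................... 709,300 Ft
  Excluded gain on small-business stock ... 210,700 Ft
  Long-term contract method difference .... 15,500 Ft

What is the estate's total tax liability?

265,780 Ft

Standard income tax:
  20,000 Ft × 14% = 2,800 Ft
  91,000 Ft × 26% = 23,660 Ft
  598,300 Ft × 40% = 239,320 Ft
  → 265,780 Ft

Alternative minimum tax:
  Adjusted income: 709,300 Ft + 210,700 Ft + 15,500 Ft = 935,500 Ft
  Less exemption 89,000 Ft → base 846,500 Ft
  846,500 Ft × 14% = 118,510 Ft

265,780 Ft > 118,510 Ft, so the standard income tax governs.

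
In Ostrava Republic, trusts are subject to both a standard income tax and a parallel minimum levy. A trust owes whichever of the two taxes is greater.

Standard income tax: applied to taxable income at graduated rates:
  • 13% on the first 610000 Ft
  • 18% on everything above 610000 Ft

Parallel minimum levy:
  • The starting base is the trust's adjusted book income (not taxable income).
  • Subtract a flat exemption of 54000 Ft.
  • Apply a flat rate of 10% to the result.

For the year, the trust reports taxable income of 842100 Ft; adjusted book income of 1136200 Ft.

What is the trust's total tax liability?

Parallel minimum levy:
  Base (adjusted book income): 1136200 Ft
  Less exemption 54000 Ft → base 1082200 Ft
  1082200 Ft × 10% = 108220 Ft

Standard income tax:
  610000 Ft × 13% = 79300 Ft
  232100 Ft × 18% = 41778 Ft
  → 121078 Ft

121078 Ft > 108220 Ft, so the standard income tax governs.

121078 Ft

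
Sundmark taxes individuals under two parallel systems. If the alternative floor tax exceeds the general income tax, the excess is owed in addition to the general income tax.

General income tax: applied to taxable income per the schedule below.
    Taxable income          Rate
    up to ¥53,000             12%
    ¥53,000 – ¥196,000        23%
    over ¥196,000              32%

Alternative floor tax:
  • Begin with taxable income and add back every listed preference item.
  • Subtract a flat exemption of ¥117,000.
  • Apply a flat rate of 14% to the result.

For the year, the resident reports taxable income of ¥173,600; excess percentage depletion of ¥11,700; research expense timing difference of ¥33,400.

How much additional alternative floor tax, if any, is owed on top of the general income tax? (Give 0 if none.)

General income tax:
  ¥53,000 × 12% = ¥6,360
  ¥120,600 × 23% = ¥27,738
  → ¥34,098

Alternative floor tax:
  Adjusted income: ¥173,600 + ¥11,700 + ¥33,400 = ¥218,700
  Less exemption ¥117,000 → base ¥101,700
  ¥101,700 × 14% = ¥14,238

¥14,238 ≤ ¥34,098, so no add-on is due.

¥0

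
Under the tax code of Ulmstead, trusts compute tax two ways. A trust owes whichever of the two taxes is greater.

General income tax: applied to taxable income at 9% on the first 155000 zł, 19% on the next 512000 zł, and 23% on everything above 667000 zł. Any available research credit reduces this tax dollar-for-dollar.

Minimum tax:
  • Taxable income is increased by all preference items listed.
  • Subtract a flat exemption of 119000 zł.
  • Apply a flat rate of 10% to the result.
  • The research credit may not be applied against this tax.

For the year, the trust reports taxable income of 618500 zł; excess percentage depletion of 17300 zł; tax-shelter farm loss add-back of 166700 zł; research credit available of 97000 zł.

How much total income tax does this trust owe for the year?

68350 zł

General income tax:
  155000 zł × 9% = 13950 zł
  463500 zł × 19% = 88065 zł
  → 102015 zł
  Less research credit 97000 zł → 5015 zł

Minimum tax:
  Adjusted income: 618500 zł + 17300 zł + 166700 zł = 802500 zł
  Less exemption 119000 zł → base 683500 zł
  683500 zł × 10% = 68350 zł

68350 zł > 5015 zł, so the minimum tax is the binding amount.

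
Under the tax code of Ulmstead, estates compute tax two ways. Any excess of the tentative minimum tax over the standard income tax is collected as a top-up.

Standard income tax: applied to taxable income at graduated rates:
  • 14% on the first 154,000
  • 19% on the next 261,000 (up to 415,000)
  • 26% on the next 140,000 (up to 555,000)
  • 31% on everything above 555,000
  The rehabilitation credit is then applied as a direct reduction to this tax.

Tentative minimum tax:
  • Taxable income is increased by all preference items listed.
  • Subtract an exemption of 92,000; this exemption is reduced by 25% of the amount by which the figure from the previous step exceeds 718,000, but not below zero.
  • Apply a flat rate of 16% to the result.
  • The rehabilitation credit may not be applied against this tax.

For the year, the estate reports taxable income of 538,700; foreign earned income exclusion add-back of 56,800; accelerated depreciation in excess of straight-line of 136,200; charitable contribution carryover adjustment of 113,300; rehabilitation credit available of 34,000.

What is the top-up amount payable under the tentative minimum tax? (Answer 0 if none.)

56,248

Tentative minimum tax:
  Adjusted income: 538,700 + 56,800 + 136,200 + 113,300 = 845,000
  Exemption: 92,000 − 25% × (845,000 − 718,000) = 92,000 − 31,750 = 60,250
  Base: 845,000 − 60,250 = 784,750
  784,750 × 16% = 125,560

Standard income tax:
  154,000 × 14% = 21,560
  261,000 × 19% = 49,590
  123,700 × 26% = 32,162
  → 103,312
  Less rehabilitation credit 34,000 → 69,312

Excess of tentative minimum tax over standard income tax: 125,560 − 69,312 = 56,248.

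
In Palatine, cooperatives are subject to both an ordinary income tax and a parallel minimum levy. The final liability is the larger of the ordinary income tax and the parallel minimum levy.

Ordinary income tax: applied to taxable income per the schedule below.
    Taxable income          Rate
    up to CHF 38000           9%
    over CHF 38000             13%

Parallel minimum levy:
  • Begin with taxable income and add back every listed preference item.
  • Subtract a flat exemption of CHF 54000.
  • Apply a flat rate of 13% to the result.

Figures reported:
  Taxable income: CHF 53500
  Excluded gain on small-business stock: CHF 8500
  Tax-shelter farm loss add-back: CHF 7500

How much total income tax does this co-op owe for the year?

CHF 5435

Parallel minimum levy:
  Adjusted income: CHF 53500 + CHF 8500 + CHF 7500 = CHF 69500
  Less exemption CHF 54000 → base CHF 15500
  CHF 15500 × 13% = CHF 2015

Ordinary income tax:
  CHF 38000 × 9% = CHF 3420
  CHF 15500 × 13% = CHF 2015
  → CHF 5435

CHF 5435 > CHF 2015, so the ordinary income tax governs.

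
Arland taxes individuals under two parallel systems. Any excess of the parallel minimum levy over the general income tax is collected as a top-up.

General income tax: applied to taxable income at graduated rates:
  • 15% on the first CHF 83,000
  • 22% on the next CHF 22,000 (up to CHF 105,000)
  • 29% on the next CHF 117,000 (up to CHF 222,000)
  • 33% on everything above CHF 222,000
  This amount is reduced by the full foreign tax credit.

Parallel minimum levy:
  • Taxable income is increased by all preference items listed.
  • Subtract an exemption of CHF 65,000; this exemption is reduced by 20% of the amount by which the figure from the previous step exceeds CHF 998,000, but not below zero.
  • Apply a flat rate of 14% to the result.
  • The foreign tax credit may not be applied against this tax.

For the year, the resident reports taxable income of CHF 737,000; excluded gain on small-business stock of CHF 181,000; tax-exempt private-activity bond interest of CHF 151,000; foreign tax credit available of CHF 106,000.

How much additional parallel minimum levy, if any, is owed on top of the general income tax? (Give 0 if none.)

CHF 27,378

Parallel minimum levy:
  Adjusted income: CHF 737,000 + CHF 181,000 + CHF 151,000 = CHF 1,069,000
  Exemption: CHF 65,000 − 20% × (CHF 1,069,000 − CHF 998,000) = CHF 65,000 − CHF 14,200 = CHF 50,800
  Base: CHF 1,069,000 − CHF 50,800 = CHF 1,018,200
  CHF 1,018,200 × 14% = CHF 142,548

General income tax:
  CHF 83,000 × 15% = CHF 12,450
  CHF 22,000 × 22% = CHF 4,840
  CHF 117,000 × 29% = CHF 33,930
  CHF 515,000 × 33% = CHF 169,950
  → CHF 221,170
  Less foreign tax credit CHF 106,000 → CHF 115,170

Excess of parallel minimum levy over general income tax: CHF 142,548 − CHF 115,170 = CHF 27,378.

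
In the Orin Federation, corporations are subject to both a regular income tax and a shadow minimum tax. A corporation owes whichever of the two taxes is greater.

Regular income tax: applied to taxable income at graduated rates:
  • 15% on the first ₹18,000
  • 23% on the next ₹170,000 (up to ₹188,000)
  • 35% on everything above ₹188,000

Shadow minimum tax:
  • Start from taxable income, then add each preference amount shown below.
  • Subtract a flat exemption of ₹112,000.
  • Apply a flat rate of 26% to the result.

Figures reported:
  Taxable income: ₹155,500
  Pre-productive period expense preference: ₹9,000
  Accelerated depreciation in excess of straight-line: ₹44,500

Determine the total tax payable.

₹34,325

Regular income tax:
  ₹18,000 × 15% = ₹2,700
  ₹137,500 × 23% = ₹31,625
  → ₹34,325

Shadow minimum tax:
  Adjusted income: ₹155,500 + ₹9,000 + ₹44,500 = ₹209,000
  Less exemption ₹112,000 → base ₹97,000
  ₹97,000 × 26% = ₹25,220

₹34,325 > ₹25,220, so the regular income tax governs.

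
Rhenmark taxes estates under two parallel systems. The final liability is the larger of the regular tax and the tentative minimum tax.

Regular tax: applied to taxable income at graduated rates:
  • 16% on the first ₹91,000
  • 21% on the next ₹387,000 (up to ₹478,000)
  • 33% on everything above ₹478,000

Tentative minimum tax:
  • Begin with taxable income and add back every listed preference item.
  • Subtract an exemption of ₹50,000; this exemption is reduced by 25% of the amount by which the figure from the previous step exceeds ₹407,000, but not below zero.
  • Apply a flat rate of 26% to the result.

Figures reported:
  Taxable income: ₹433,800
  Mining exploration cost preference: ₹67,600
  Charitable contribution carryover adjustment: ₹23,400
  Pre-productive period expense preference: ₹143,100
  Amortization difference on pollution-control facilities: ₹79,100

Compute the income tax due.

₹194,220

Regular tax:
  ₹91,000 × 16% = ₹14,560
  ₹342,800 × 21% = ₹71,988
  → ₹86,548

Tentative minimum tax:
  Adjusted income: ₹433,800 + ₹67,600 + ₹23,400 + ₹143,100 + ₹79,100 = ₹747,000
  Exemption: 25% × (₹747,000 − ₹407,000) = ₹85,000 ≥ ₹50,000, so the exemption is fully phased out
  Base: ₹747,000 − ₹0 = ₹747,000
  ₹747,000 × 26% = ₹194,220

₹194,220 > ₹86,548, so the tentative minimum tax is the binding amount.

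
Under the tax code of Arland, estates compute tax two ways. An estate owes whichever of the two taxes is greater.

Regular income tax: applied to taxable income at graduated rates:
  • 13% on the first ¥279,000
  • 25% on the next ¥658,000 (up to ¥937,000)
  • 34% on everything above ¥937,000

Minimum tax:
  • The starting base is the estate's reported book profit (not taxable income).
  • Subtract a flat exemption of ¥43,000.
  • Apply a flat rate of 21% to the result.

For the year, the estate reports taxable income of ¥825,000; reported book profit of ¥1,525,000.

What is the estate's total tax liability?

¥311,220

Minimum tax:
  Base (reported book profit): ¥1,525,000
  Less exemption ¥43,000 → base ¥1,482,000
  ¥1,482,000 × 21% = ¥311,220

Regular income tax:
  ¥279,000 × 13% = ¥36,270
  ¥546,000 × 25% = ¥136,500
  → ¥172,770

¥311,220 > ¥172,770, so the minimum tax is the binding amount.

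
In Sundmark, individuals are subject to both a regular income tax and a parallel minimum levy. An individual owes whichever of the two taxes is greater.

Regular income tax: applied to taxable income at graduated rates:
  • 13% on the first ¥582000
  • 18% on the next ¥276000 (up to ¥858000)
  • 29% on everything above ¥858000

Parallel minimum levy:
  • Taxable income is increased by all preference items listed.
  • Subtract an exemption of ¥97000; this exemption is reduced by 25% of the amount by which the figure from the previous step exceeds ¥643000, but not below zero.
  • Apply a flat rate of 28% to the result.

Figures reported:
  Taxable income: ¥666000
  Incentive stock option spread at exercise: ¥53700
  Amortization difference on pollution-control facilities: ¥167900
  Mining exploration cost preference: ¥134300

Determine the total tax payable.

¥285495

Regular income tax:
  ¥582000 × 13% = ¥75660
  ¥84000 × 18% = ¥15120
  → ¥90780

Parallel minimum levy:
  Adjusted income: ¥666000 + ¥53700 + ¥167900 + ¥134300 = ¥1021900
  Exemption: ¥97000 − 25% × (¥1021900 − ¥643000) = ¥97000 − ¥94725 = ¥2275
  Base: ¥1021900 − ¥2275 = ¥1019625
  ¥1019625 × 28% = ¥285495

¥285495 > ¥90780, so the parallel minimum levy is the binding amount.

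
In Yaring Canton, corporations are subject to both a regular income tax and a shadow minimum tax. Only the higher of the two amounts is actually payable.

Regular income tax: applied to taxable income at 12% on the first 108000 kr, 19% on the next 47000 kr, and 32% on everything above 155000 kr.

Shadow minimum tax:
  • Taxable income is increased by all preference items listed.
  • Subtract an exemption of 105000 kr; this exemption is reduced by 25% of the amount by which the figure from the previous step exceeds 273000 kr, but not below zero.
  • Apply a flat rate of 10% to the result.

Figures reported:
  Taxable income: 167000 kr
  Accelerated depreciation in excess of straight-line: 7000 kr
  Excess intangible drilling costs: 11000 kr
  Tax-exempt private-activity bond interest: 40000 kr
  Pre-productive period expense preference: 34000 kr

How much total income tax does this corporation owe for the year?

25730 kr

Regular income tax:
  108000 kr × 12% = 12960 kr
  47000 kr × 19% = 8930 kr
  12000 kr × 32% = 3840 kr
  → 25730 kr

Shadow minimum tax:
  Adjusted income: 167000 kr + 7000 kr + 11000 kr + 40000 kr + 34000 kr = 259000 kr
  Exemption: 259000 kr ≤ 273000 kr, so full 105000 kr applies
  Base: 259000 kr − 105000 kr = 154000 kr
  154000 kr × 10% = 15400 kr

25730 kr > 15400 kr, so the regular income tax governs.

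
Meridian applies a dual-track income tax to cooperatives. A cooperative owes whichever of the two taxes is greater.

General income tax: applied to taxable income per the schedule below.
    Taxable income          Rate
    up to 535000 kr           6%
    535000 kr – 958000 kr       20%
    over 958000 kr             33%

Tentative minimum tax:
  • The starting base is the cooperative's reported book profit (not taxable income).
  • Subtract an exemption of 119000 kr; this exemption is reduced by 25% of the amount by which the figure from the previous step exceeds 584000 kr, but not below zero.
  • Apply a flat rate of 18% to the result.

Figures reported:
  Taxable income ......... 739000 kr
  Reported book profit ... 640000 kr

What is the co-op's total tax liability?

Tentative minimum tax:
  Base (reported book profit): 640000 kr
  Exemption: 119000 kr − 25% × (640000 kr − 584000 kr) = 119000 kr − 14000 kr = 105000 kr
  Base: 640000 kr − 105000 kr = 535000 kr
  535000 kr × 18% = 96300 kr

General income tax:
  535000 kr × 6% = 32100 kr
  204000 kr × 20% = 40800 kr
  → 72900 kr

96300 kr > 72900 kr, so the tentative minimum tax is the binding amount.

96300 kr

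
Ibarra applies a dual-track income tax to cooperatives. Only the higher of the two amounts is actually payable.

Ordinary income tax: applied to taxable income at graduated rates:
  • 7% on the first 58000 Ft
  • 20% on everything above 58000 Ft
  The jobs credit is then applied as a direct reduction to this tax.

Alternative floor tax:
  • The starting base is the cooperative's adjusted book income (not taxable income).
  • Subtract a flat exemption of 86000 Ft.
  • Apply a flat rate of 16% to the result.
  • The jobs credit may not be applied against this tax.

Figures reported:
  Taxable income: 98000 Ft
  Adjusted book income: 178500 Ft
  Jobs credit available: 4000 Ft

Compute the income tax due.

14800 Ft

Ordinary income tax:
  58000 Ft × 7% = 4060 Ft
  40000 Ft × 20% = 8000 Ft
  → 12060 Ft
  Less jobs credit 4000 Ft → 8060 Ft

Alternative floor tax:
  Base (adjusted book income): 178500 Ft
  Less exemption 86000 Ft → base 92500 Ft
  92500 Ft × 16% = 14800 Ft

14800 Ft > 8060 Ft, so the alternative floor tax is the binding amount.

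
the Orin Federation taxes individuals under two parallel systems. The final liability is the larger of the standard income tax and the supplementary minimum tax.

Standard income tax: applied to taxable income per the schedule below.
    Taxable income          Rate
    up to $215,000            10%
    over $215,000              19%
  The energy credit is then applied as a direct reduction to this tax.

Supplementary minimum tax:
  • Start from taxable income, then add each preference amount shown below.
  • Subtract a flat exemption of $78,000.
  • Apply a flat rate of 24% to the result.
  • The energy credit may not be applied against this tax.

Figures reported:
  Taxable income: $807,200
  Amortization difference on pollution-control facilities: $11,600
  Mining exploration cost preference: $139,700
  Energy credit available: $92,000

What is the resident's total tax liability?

Supplementary minimum tax:
  Adjusted income: $807,200 + $11,600 + $139,700 = $958,500
  Less exemption $78,000 → base $880,500
  $880,500 × 24% = $211,320

Standard income tax:
  $215,000 × 10% = $21,500
  $592,200 × 19% = $112,518
  → $134,018
  Less energy credit $92,000 → $42,018

$211,320 > $42,018, so the supplementary minimum tax is the binding amount.

$211,320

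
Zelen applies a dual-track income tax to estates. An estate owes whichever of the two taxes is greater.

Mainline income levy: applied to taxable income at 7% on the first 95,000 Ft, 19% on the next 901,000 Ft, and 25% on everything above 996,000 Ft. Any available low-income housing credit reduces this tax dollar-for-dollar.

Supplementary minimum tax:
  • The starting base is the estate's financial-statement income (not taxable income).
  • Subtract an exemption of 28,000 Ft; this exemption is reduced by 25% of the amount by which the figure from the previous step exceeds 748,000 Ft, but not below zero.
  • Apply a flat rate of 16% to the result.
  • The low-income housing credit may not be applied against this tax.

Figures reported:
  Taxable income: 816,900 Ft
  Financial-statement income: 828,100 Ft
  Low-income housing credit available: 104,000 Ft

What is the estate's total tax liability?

131,220 Ft

Supplementary minimum tax:
  Base (financial-statement income): 828,100 Ft
  Exemption: 28,000 Ft − 25% × (828,100 Ft − 748,000 Ft) = 28,000 Ft − 20,025 Ft = 7,975 Ft
  Base: 828,100 Ft − 7,975 Ft = 820,125 Ft
  820,125 Ft × 16% = 131,220 Ft

Mainline income levy:
  95,000 Ft × 7% = 6,650 Ft
  721,900 Ft × 19% = 137,161 Ft
  → 143,811 Ft
  Less low-income housing credit 104,000 Ft → 39,811 Ft

131,220 Ft > 39,811 Ft, so the supplementary minimum tax is the binding amount.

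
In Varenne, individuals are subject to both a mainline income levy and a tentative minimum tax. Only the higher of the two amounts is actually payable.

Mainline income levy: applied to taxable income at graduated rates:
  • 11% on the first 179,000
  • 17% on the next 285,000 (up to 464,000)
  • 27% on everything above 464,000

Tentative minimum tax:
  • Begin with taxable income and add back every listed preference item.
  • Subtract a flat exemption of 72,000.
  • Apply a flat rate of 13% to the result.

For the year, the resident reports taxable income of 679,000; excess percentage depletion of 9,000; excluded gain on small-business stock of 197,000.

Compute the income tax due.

Mainline income levy:
  179,000 × 11% = 19,690
  285,000 × 17% = 48,450
  215,000 × 27% = 58,050
  → 126,190

Tentative minimum tax:
  Adjusted income: 679,000 + 9,000 + 197,000 = 885,000
  Less exemption 72,000 → base 813,000
  813,000 × 13% = 105,690

126,190 > 105,690, so the mainline income levy governs.

126,190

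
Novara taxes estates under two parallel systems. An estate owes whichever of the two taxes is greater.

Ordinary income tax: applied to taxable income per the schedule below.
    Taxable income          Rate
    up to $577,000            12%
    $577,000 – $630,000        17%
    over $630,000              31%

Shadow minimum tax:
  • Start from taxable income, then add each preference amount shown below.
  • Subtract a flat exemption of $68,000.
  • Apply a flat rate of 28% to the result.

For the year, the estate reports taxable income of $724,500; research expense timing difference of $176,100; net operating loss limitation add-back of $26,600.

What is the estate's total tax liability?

$240,576

Ordinary income tax:
  $577,000 × 12% = $69,240
  $53,000 × 17% = $9,010
  $94,500 × 31% = $29,295
  → $107,545

Shadow minimum tax:
  Adjusted income: $724,500 + $176,100 + $26,600 = $927,200
  Less exemption $68,000 → base $859,200
  $859,200 × 28% = $240,576

$240,576 > $107,545, so the shadow minimum tax is the binding amount.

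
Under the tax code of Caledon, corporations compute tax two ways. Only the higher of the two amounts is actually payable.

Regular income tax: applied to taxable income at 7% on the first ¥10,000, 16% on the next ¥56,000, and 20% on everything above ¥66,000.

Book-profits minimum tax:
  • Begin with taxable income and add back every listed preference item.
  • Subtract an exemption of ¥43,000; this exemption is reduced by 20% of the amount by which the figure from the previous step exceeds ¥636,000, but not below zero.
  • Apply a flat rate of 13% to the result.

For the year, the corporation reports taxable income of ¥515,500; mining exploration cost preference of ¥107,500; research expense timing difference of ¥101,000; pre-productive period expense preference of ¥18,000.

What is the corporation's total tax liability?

Book-profits minimum tax:
  Adjusted income: ¥515,500 + ¥107,500 + ¥101,000 + ¥18,000 = ¥742,000
  Exemption: ¥43,000 − 20% × (¥742,000 − ¥636,000) = ¥43,000 − ¥21,200 = ¥21,800
  Base: ¥742,000 − ¥21,800 = ¥720,200
  ¥720,200 × 13% = ¥93,626

Regular income tax:
  ¥10,000 × 7% = ¥700
  ¥56,000 × 16% = ¥8,960
  ¥449,500 × 20% = ¥89,900
  → ¥99,560

¥99,560 > ¥93,626, so the regular income tax governs.

¥99,560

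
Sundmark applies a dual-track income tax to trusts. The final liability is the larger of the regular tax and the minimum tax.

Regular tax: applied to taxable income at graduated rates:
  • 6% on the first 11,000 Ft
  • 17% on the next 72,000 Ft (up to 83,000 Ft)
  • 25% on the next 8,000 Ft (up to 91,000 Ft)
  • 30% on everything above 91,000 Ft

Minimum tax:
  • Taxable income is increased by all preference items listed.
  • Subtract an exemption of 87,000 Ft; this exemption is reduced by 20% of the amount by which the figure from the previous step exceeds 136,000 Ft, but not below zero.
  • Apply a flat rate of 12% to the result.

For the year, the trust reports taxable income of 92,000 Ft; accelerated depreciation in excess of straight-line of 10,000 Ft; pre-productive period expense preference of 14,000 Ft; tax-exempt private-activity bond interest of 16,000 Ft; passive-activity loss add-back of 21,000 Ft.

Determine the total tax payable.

15,200 Ft

Regular tax:
  11,000 Ft × 6% = 660 Ft
  72,000 Ft × 17% = 12,240 Ft
  8,000 Ft × 25% = 2,000 Ft
  1,000 Ft × 30% = 300 Ft
  → 15,200 Ft

Minimum tax:
  Adjusted income: 92,000 Ft + 10,000 Ft + 14,000 Ft + 16,000 Ft + 21,000 Ft = 153,000 Ft
  Exemption: 87,000 Ft − 20% × (153,000 Ft − 136,000 Ft) = 87,000 Ft − 3,400 Ft = 83,600 Ft
  Base: 153,000 Ft − 83,600 Ft = 69,400 Ft
  69,400 Ft × 12% = 8,328 Ft

15,200 Ft > 8,328 Ft, so the regular tax governs.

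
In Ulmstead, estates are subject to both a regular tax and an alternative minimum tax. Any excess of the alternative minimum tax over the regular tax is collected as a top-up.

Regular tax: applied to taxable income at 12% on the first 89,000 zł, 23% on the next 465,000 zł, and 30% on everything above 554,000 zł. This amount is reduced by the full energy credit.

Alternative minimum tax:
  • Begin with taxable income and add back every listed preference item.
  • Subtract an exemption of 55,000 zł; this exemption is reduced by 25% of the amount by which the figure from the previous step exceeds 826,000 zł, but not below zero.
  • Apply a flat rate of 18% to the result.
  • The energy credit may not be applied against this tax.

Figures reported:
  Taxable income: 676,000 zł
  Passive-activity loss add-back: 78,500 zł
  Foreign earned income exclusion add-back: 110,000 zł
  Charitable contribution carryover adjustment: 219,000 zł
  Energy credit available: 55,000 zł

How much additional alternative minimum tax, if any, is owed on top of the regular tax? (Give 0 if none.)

95,800 zł

Regular tax:
  89,000 zł × 12% = 10,680 zł
  465,000 zł × 23% = 106,950 zł
  122,000 zł × 30% = 36,600 zł
  → 154,230 zł
  Less energy credit 55,000 zł → 99,230 zł

Alternative minimum tax:
  Adjusted income: 676,000 zł + 78,500 zł + 110,000 zł + 219,000 zł = 1,083,500 zł
  Exemption: 25% × (1,083,500 zł − 826,000 zł) = 64,375 zł ≥ 55,000 zł, so the exemption is fully phased out
  Base: 1,083,500 zł − 0 zł = 1,083,500 zł
  1,083,500 zł × 18% = 195,030 zł

Excess of alternative minimum tax over regular tax: 195,030 zł − 99,230 zł = 95,800 zł.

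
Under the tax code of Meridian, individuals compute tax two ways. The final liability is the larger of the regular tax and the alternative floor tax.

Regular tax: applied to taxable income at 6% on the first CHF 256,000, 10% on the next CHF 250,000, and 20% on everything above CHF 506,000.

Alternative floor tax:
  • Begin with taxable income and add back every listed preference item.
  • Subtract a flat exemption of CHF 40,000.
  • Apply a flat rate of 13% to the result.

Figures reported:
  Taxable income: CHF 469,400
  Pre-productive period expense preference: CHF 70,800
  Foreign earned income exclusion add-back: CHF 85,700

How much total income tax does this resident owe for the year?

Regular tax:
  CHF 256,000 × 6% = CHF 15,360
  CHF 213,400 × 10% = CHF 21,340
  → CHF 36,700

Alternative floor tax:
  Adjusted income: CHF 469,400 + CHF 70,800 + CHF 85,700 = CHF 625,900
  Less exemption CHF 40,000 → base CHF 585,900
  CHF 585,900 × 13% = CHF 76,167

CHF 76,167 > CHF 36,700, so the alternative floor tax is the binding amount.

CHF 76,167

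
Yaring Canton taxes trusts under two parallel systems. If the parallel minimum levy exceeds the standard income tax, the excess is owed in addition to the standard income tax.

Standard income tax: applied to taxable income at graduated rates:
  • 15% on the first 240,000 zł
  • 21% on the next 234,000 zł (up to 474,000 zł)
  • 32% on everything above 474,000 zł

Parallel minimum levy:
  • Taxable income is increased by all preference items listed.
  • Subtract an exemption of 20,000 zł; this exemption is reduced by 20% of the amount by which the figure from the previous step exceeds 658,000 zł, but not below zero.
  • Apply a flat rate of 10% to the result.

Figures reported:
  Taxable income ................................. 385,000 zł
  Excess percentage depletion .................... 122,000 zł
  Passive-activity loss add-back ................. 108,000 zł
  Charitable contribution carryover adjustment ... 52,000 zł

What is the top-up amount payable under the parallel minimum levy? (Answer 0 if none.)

Standard income tax:
  240,000 zł × 15% = 36,000 zł
  145,000 zł × 21% = 30,450 zł
  → 66,450 zł

Parallel minimum levy:
  Adjusted income: 385,000 zł + 122,000 zł + 108,000 zł + 52,000 zł = 667,000 zł
  Exemption: 20,000 zł − 20% × (667,000 zł − 658,000 zł) = 20,000 zł − 1,800 zł = 18,200 zł
  Base: 667,000 zł − 18,200 zł = 648,800 zł
  648,800 zł × 10% = 64,880 zł

64,880 zł ≤ 66,450 zł, so no add-on is due.

0 zł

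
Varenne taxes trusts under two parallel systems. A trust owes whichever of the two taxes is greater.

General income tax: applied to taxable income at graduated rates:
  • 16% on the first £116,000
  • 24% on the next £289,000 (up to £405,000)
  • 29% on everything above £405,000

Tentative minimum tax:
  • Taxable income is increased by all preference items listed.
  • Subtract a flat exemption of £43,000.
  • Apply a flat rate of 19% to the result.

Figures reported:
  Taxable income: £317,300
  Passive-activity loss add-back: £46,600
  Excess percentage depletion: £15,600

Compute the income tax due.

£66,872

General income tax:
  £116,000 × 16% = £18,560
  £201,300 × 24% = £48,312
  → £66,872

Tentative minimum tax:
  Adjusted income: £317,300 + £46,600 + £15,600 = £379,500
  Less exemption £43,000 → base £336,500
  £336,500 × 19% = £63,935

£66,872 > £63,935, so the general income tax governs.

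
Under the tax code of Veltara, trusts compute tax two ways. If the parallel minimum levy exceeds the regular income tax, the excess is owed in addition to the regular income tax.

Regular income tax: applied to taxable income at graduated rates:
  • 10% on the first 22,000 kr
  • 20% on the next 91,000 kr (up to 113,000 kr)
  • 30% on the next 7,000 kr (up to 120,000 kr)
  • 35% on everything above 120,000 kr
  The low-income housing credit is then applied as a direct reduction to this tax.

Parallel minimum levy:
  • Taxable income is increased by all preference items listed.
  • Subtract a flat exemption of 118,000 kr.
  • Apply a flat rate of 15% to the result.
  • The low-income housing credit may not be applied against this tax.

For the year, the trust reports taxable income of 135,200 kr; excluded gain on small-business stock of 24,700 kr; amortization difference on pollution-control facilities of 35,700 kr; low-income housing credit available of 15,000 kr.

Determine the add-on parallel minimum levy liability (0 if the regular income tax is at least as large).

0 kr

Parallel minimum levy:
  Adjusted income: 135,200 kr + 24,700 kr + 35,700 kr = 195,600 kr
  Less exemption 118,000 kr → base 77,600 kr
  77,600 kr × 15% = 11,640 kr

Regular income tax:
  22,000 kr × 10% = 2,200 kr
  91,000 kr × 20% = 18,200 kr
  7,000 kr × 30% = 2,100 kr
  15,200 kr × 35% = 5,320 kr
  → 27,820 kr
  Less low-income housing credit 15,000 kr → 12,820 kr

11,640 kr ≤ 12,820 kr, so no add-on is due.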